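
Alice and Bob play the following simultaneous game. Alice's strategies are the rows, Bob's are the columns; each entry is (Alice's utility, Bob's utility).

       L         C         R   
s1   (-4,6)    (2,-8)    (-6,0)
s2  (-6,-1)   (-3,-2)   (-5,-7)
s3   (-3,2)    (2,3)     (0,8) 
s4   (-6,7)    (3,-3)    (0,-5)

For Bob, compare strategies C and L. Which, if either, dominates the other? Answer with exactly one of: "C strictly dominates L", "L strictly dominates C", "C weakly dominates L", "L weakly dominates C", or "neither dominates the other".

Compare C to L across every action of Alice: s1: -8<6, s2: -2<-1, s3: 3>2, s4: -3<7.
C does better at s3 but worse at s1, s2, s4; neither strategy dominates the other.

neither dominates the other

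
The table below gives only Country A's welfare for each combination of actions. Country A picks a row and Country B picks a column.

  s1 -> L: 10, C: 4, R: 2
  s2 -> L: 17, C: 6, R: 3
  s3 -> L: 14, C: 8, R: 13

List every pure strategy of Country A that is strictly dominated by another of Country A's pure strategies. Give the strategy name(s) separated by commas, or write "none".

s2 strictly dominates s1 — L: 17>10, C: 6>4, R: 3>2.
s2: no other strategy beats it everywhere (s1 at L (17>10); s3 at L (17>14)).
Nothing dominates s3: s1 at L (14>10); s2 at C (8>6).

s1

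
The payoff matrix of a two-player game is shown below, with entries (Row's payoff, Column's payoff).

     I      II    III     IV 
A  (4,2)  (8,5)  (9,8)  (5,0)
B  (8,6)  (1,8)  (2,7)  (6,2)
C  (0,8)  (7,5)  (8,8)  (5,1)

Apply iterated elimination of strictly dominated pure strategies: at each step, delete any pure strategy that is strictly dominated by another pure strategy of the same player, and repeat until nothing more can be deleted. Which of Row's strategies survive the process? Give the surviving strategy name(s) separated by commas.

For Column, I strictly dominates IV on the remaining rows (A: 2>0, B: 6>2, C: 8>1); eliminate IV.
Row's strategy C is strictly dominated by A (I: 4>0, II: 8>7, III: 9>8) and is removed.
Column's strategy I is strictly dominated by II (A: 5>2, B: 8>6) and is removed.
For Row, A strictly dominates B on the remaining columns (II: 8>1, III: 9>2); eliminate B.
Column II is eliminated: III beats it against every remaining row (A: 8>5).
Among the remaining strategies, none is strictly dominated by another pure strategy of the same player, so the elimination stops.
Surviving strategies — Row: {A}; Column: {III}.

A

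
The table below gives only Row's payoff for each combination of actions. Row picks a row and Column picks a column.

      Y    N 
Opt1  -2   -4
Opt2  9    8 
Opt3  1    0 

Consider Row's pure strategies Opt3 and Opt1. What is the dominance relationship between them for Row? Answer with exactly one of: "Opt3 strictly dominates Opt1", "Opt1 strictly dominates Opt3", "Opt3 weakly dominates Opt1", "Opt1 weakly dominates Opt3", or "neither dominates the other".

Opt3's payoffs vs Opt1's, by Column's action — Y: 1>-2, N: 0>-4.
Every comparison favours Opt3, so Opt3 strictly dominates Opt1.

Opt3 strictly dominates Opt1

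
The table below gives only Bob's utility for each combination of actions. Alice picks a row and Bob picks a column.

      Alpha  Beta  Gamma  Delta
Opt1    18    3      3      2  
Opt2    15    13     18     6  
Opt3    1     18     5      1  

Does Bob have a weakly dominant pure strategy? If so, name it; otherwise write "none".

none

Alpha fails to dominate Beta at Opt3 (1<18).
Beta fails to dominate Alpha at Opt1 (3<18).
Gamma fails to dominate Alpha at Opt1 (3<18).
Delta fails to dominate Alpha at Opt1 (2<18).
No single strategy dominates all the others.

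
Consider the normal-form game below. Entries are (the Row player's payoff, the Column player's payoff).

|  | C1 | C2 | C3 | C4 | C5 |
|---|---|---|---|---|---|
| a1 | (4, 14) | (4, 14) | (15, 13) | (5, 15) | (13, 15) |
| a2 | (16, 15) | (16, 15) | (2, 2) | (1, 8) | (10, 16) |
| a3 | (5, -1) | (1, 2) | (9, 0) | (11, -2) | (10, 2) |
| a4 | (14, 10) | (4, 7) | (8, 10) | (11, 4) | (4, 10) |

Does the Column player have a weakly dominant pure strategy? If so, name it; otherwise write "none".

C5 vs C1: a1: 15>14, a2: 16>15, a3: 2>-1, a4: 10=10.
C5 vs C2: a1: 15>14, a2: 16>15, a3: 2=2, a4: 10>7.
C5 vs C3: a1: 15>13, a2: 16>2, a3: 2>0, a4: 10=10.
C5 vs C4: a1: 15=15, a2: 16>8, a3: 2>-2, a4: 10>4.
C5 is at least as good as every other strategy against every opponent action, so it is weakly dominant.

C5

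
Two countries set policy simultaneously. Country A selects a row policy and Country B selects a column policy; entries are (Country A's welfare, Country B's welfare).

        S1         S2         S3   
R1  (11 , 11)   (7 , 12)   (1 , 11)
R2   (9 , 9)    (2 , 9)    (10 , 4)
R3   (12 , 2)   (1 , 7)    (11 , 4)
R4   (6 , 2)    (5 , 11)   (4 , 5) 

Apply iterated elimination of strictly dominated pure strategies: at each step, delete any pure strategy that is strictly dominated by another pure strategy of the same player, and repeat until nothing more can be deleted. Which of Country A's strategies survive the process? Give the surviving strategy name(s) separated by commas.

Column S3 is eliminated: S2 beats it against every remaining row (R1: 12>11, R2: 9>4, R3: 7>4, R4: 11>5).
Row R2 is eliminated: R1 beats it against every remaining column (S1: 11>9, S2: 7>2).
Country A's strategy R4 is strictly dominated by R1 (S1: 11>6, S2: 7>5) and is removed.
Country B's strategy S1 is strictly dominated by S2 (R1: 12>11, R3: 7>2) and is removed.
Country A's strategy R3 is strictly dominated by R1 (S2: 7>1) and is removed.
Among the remaining strategies, none is strictly dominated by another pure strategy of the same player, so the elimination stops.
Surviving strategies — Country A: {R1}; Country B: {S2}.

R1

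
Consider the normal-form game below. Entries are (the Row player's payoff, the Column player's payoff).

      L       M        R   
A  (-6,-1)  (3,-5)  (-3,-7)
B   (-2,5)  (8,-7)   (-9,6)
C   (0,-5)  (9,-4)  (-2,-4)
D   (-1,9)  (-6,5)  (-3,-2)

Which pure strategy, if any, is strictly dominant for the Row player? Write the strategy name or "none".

C

C vs A: L: 0>-6, M: 9>3, R: -2>-3.
C vs B: L: 0>-2, M: 9>8, R: -2>-9.
C vs D: L: 0>-1, M: 9>-6, R: -2>-3.
C strictly beats every other strategy against every opponent action, so it is strictly dominant.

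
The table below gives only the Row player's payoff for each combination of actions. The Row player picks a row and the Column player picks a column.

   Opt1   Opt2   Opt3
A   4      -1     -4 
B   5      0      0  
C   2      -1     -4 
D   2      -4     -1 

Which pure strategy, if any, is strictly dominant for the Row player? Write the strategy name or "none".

B vs A: Opt1: 5>4, Opt2: 0>-1, Opt3: 0>-4.
B vs C: Opt1: 5>2, Opt2: 0>-1, Opt3: 0>-4.
B vs D: Opt1: 5>2, Opt2: 0>-4, Opt3: 0>-1.
B strictly beats every other strategy against every opponent action, so it is strictly dominant.

B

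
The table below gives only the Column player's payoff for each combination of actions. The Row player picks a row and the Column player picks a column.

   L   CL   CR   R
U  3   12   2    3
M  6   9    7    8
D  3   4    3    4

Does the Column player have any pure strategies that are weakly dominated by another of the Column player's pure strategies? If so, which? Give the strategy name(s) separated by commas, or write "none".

L, CR, R

L: dominated, since CL does at least as well everywhere (U: 12>3, M: 9>6, D: 4>3).
Nothing dominates CL: L at U (12>3); CR at U (12>2); R at U (12>3).
CR: dominated, since CL does at least as well everywhere (U: 12>2, M: 9>7, D: 4>3).
CL weakly dominates R — U: 12>3, M: 9>8, D: 4=4.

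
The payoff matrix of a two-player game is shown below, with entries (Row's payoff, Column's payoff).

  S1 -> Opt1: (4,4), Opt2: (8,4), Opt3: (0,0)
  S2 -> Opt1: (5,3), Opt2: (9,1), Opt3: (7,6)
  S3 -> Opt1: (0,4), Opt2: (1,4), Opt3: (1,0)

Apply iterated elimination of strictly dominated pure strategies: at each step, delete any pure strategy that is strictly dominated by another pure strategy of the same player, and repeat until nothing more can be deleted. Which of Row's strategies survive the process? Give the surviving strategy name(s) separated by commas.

For Row, S2 strictly dominates S1 on the remaining columns (Opt1: 5>4, Opt2: 9>8, Opt3: 7>0); eliminate S1.
For Row, S2 strictly dominates S3 on the remaining columns (Opt1: 5>0, Opt2: 9>1, Opt3: 7>1); eliminate S3.
Column's strategy Opt1 is strictly dominated by Opt3 (S2: 6>3) and is removed.
Column's strategy Opt2 is strictly dominated by Opt3 (S2: 6>1) and is removed.
Among the remaining strategies, none is strictly dominated by another pure strategy of the same player, so the elimination stops.
Surviving strategies — Row: {S2}; Column: {Opt3}.

S2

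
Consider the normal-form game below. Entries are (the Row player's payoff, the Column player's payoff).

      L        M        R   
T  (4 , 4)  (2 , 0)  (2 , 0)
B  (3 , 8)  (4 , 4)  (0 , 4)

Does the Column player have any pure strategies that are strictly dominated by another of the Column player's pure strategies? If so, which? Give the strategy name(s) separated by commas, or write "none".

L is not dominated — it holds its own against M at T (4>0); R at T (4>0).
M is strictly dominated by L (T: 4>0, B: 8>4).
R: dominated, since L does at least as well everywhere (T: 4>0, B: 8>4).

M, R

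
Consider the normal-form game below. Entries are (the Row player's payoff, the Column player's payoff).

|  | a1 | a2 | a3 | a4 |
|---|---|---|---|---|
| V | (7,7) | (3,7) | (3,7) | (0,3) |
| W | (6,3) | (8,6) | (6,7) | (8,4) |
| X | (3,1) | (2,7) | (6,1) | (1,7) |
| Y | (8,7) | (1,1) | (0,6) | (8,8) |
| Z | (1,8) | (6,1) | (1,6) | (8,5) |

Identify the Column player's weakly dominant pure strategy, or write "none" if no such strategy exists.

a1 fails to dominate a2 at W (3<6).
a2 fails to dominate a1 at Y (1<7).
a3 fails to dominate a1 at Y (6<7).
a4 fails to dominate a1 at V (3<7).
No single strategy dominates all the others.

none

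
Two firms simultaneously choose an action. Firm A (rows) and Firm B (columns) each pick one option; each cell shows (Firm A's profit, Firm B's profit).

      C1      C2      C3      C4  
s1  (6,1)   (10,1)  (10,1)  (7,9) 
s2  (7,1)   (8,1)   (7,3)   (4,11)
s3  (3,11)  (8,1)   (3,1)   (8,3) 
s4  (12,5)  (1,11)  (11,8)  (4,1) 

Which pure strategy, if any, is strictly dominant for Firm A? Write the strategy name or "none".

none

s1 fails to dominate s2 at C1 (6<7).
s2 fails to dominate s1 at C2 (8<10).
s3 fails to dominate s1 at C1 (3<6).
s4 fails to dominate s1 at C2 (1<10).
No single strategy dominates all the others.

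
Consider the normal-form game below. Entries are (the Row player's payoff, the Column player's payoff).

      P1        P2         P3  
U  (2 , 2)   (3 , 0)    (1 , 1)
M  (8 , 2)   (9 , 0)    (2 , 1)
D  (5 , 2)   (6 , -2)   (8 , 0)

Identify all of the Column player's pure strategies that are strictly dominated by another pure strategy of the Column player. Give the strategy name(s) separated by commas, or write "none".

Nothing dominates P1: P2 at U (2>0); P3 at U (2>1).
P2 is strictly dominated by P1 (U: 2>0, M: 2>0, D: 2>-2).
P3 is strictly dominated by P1 (U: 2>1, M: 2>1, D: 2>0).

P2, P3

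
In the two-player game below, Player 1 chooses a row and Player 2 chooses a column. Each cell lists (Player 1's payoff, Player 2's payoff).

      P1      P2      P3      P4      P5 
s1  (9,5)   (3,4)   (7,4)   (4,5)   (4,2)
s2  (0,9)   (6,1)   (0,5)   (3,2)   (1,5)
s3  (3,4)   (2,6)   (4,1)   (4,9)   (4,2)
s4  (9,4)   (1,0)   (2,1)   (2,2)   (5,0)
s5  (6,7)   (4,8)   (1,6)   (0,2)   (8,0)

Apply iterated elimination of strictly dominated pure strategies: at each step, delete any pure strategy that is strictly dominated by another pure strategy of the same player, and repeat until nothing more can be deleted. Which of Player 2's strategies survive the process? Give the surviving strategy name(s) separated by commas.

For Player 2, P1 strictly dominates P3 on the remaining rows (s1: 5>4, s2: 9>5, s3: 4>1, s4: 4>1, s5: 7>6); eliminate P3.
For Player 2, P1 strictly dominates P5 on the remaining rows (s1: 5>2, s2: 9>5, s3: 4>2, s4: 4>0, s5: 7>0); eliminate P5.
Among the remaining strategies, none is strictly dominated by another pure strategy of the same player, so the elimination stops.
Surviving strategies — Player 1: {s1, s2, s3, s4, s5}; Player 2: {P1, P2, P4}.

P1, P2, P4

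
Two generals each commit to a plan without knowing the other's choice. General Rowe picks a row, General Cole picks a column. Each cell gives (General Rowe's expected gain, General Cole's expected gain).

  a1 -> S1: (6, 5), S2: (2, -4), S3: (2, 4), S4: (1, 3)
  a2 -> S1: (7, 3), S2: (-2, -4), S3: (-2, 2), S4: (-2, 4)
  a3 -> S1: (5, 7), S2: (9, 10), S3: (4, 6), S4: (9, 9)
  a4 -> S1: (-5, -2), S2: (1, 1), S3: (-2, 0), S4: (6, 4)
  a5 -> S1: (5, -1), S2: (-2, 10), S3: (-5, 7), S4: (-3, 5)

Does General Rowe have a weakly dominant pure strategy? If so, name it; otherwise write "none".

none

a1 fails to dominate a2 at S1 (6<7).
a2 fails to dominate a1 at S2 (-2<2).
a3 fails to dominate a1 at S1 (5<6).
a4 fails to dominate a1 at S1 (-5<6).
a5 fails to dominate a1 at S1 (5<6).
No single strategy dominates all the others.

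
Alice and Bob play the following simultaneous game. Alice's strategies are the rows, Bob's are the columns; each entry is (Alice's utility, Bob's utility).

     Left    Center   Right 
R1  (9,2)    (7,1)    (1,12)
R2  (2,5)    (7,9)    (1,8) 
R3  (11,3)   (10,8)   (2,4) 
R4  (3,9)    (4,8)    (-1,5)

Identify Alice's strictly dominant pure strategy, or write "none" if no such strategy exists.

R3 vs R1: Left: 11>9, Center: 10>7, Right: 2>1.
R3 vs R2: Left: 11>2, Center: 10>7, Right: 2>1.
R3 vs R4: Left: 11>3, Center: 10>4, Right: 2>-1.
R3 strictly beats every other strategy against every opponent action, so it is strictly dominant.

R3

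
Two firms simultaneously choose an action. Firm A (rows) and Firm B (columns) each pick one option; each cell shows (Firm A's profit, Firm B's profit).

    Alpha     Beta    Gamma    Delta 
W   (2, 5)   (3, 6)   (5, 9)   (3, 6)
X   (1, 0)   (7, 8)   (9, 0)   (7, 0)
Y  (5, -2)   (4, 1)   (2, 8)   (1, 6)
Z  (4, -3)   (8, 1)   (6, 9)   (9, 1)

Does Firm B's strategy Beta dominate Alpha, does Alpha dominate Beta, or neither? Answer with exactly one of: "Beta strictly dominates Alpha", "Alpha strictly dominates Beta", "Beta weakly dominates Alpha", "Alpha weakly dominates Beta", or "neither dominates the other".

Beta strictly dominates Alpha

Compare Beta to Alpha across each choice by Firm A: W: 6>5, X: 8>0, Y: 1>-2, Z: 1>-3.
Beta gives a strictly higher payoff against each choice by Firm A, so Beta strictly dominates Alpha.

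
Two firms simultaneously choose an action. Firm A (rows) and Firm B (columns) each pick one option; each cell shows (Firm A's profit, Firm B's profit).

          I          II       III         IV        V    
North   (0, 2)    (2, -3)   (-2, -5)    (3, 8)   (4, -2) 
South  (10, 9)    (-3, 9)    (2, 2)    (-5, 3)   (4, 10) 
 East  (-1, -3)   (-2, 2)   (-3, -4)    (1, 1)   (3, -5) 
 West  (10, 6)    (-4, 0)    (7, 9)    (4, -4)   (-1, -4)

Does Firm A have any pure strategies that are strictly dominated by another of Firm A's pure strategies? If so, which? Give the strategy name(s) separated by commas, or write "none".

North: no other strategy beats it everywhere (South at II (2>-3); East at I (0>-1); West at II (2>-4)).
Nothing dominates South: North at I (10>0); East at I (10>-1); West at I (10=10).
East: dominated, since North does at least as well everywhere (I: 0>-1, II: 2>-2, III: -2>-3, IV: 3>1, V: 4>3).
West: no other strategy beats it everywhere (North at I (10>0); South at I (10=10); East at I (10>-1)).

East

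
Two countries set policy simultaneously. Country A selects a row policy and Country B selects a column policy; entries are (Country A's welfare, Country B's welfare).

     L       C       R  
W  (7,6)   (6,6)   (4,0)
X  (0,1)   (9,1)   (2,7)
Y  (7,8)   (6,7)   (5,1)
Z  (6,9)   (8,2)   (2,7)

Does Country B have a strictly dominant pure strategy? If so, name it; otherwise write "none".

L fails to dominate C at W (6=6).
C fails to dominate L at W (6=6).
R fails to dominate L at W (0<6).
No single strategy dominates all the others.

none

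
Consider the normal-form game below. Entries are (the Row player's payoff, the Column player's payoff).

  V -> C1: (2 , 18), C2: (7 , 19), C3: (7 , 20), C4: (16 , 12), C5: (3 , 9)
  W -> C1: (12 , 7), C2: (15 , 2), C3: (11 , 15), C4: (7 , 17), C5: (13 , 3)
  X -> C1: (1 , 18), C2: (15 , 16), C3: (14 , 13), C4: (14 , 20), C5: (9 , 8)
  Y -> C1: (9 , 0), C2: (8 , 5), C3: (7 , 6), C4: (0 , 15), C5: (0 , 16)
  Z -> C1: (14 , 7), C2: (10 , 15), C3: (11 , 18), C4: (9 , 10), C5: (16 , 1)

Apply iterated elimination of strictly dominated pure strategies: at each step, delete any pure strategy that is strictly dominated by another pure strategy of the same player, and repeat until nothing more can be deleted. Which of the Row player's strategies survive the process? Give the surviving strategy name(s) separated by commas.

V, W, X, Z

For the Row player, W strictly dominates Y on the remaining columns (C1: 12>9, C2: 15>8, C3: 11>7, C4: 7>0, C5: 13>0); eliminate Y.
The Column player's strategy C5 is strictly dominated by C1 (V: 18>9, W: 7>3, X: 18>8, Z: 7>1) and is removed.
Among the remaining strategies, none is strictly dominated by another pure strategy of the same player, so the elimination stops.
Surviving strategies — the Row player: {V, W, X, Z}; the Column player: {C1, C2, C3, C4}.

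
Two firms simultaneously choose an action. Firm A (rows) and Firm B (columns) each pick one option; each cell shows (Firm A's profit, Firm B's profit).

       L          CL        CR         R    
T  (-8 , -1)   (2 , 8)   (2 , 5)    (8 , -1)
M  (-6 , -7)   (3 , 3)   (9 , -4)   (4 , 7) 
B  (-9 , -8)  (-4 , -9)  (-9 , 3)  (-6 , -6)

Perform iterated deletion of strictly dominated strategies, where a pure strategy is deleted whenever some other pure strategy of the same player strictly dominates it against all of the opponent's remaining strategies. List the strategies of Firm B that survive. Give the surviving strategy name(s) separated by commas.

Firm A's strategy B is strictly dominated by T (L: -8>-9, CL: 2>-4, CR: 2>-9, R: 8>-6) and is removed.
Firm B's strategy L is strictly dominated by CL (T: 8>-1, M: 3>-7) and is removed.
Firm B's strategy CR is strictly dominated by CL (T: 8>5, M: 3>-4) and is removed.
Among the remaining strategies, none is strictly dominated by another pure strategy of the same player, so the elimination stops.
Surviving strategies — Firm A: {T, M}; Firm B: {CL, R}.

CL, R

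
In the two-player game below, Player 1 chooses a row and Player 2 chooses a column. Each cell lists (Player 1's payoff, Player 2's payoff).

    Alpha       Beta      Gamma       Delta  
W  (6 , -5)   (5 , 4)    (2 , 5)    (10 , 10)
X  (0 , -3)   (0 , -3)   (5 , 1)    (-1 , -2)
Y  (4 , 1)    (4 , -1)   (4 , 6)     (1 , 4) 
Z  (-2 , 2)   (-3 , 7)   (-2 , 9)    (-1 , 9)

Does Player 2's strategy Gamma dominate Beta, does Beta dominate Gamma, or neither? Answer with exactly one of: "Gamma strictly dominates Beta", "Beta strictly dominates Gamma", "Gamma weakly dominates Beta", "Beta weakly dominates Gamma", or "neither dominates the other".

Gamma strictly dominates Beta

Gamma's payoffs vs Beta's, by Player 1's action — W: 5>4, X: 1>-3, Y: 6>-1, Z: 9>7.
Gamma gives a strictly higher payoff against every action of Player 1, so Gamma strictly dominates Beta.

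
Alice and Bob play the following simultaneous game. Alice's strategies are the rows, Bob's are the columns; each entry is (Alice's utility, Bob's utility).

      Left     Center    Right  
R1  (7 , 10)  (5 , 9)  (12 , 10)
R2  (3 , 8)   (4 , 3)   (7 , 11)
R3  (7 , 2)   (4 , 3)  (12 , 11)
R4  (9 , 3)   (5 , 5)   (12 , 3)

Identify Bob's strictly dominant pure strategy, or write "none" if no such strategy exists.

Left fails to dominate Center at R3 (2<3).
Center fails to dominate Left at R1 (9<10).
Right fails to dominate Left at R1 (10=10).
No single strategy dominates all the others.

none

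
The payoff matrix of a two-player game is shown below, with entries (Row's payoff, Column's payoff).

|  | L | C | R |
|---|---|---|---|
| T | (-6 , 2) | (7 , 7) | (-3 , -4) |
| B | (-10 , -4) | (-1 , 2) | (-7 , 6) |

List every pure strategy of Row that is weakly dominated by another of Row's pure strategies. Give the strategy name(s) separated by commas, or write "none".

B

Nothing dominates T: B at L (-6>-10).
B: dominated, since T does at least as well everywhere (L: -6>-10, C: 7>-1, R: -3>-7).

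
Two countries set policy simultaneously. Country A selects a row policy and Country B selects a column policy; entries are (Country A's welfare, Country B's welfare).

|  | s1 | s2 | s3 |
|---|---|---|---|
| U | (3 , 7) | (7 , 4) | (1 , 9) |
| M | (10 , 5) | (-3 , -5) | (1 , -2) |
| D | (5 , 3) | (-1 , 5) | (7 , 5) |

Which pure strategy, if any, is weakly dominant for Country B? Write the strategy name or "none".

s1 fails to dominate s2 at D (3<5).
s2 fails to dominate s1 at U (4<7).
s3 fails to dominate s1 at M (-2<5).
No single strategy dominates all the others.

none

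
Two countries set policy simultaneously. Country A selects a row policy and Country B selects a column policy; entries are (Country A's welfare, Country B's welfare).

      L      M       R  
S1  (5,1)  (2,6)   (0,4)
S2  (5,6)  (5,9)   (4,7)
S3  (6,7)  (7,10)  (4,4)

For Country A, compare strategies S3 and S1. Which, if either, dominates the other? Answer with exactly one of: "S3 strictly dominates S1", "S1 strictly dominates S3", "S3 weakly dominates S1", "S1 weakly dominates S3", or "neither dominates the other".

S3 strictly dominates S1

S3's payoffs vs S1's, by Country B's action — L: 6>5, M: 7>2, R: 4>0.
Every comparison favours S3, so S3 strictly dominates S1.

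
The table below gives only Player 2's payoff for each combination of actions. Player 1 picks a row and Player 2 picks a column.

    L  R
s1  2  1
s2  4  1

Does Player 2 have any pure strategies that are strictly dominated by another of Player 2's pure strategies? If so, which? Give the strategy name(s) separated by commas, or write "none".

R

Nothing dominates L: R at s1 (2>1).
R is strictly dominated by L (s1: 2>1, s2: 4>1).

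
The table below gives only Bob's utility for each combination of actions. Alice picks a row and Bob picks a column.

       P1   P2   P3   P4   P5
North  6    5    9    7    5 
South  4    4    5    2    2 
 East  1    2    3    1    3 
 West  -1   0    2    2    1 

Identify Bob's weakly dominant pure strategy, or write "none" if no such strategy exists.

P3 vs P1: North: 9>6, South: 5>4, East: 3>1, West: 2>-1.
P3 vs P2: North: 9>5, South: 5>4, East: 3>2, West: 2>0.
P3 vs P4: North: 9>7, South: 5>2, East: 3>1, West: 2=2.
P3 vs P5: North: 9>5, South: 5>2, East: 3=3, West: 2>1.
P3 is at least as good as every other strategy against every opponent action, so it is weakly dominant.

P3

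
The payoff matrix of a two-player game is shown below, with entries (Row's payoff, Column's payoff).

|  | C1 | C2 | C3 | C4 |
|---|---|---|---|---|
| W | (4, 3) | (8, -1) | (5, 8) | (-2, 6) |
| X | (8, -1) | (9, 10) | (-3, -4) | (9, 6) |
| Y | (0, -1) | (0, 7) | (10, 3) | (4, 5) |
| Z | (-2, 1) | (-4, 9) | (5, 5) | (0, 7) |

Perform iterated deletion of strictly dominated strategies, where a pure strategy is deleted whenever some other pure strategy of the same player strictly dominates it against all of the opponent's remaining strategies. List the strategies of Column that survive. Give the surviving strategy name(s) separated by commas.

C2, C3, C4

Row Z is eliminated: Y beats it against every remaining column (C1: 0>-2, C2: 0>-4, C3: 10>5, C4: 4>0).
For Column, C4 strictly dominates C1 on the remaining rows (W: 6>3, X: 6>-1, Y: 5>-1); eliminate C1.
Among the remaining strategies, none is strictly dominated by another pure strategy of the same player, so the elimination stops.
Surviving strategies — Row: {W, X, Y}; Column: {C2, C3, C4}.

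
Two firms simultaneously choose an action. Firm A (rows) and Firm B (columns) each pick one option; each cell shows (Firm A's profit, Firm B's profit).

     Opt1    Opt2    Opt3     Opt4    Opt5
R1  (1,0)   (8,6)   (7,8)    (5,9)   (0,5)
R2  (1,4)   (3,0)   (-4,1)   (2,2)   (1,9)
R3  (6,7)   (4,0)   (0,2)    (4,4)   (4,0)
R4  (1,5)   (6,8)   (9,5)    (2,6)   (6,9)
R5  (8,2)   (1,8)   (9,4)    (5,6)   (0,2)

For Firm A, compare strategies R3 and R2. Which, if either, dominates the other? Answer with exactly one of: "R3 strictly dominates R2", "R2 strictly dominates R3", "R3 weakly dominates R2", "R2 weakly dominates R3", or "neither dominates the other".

R3 strictly dominates R2

R3's payoffs vs R2's, by Firm B's action — Opt1: 6>1, Opt2: 4>3, Opt3: 0>-4, Opt4: 4>2, Opt5: 4>1.
R3 gives a strictly higher payoff against each opponent action, so R3 strictly dominates R2.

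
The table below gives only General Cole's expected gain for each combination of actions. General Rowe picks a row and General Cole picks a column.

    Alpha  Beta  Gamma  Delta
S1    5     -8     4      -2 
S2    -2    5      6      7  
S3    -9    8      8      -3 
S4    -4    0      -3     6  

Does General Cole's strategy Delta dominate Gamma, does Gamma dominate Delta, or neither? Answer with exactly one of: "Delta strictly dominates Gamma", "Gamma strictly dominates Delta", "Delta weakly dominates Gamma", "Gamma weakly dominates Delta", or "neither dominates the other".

neither dominates the other

Delta's payoffs vs Gamma's, by General Rowe's action — S1: -2<4, S2: 7>6, S3: -3<8, S4: 6>-3.
Delta does better at S2, S4 but worse at S1, S3; neither strategy dominates the other.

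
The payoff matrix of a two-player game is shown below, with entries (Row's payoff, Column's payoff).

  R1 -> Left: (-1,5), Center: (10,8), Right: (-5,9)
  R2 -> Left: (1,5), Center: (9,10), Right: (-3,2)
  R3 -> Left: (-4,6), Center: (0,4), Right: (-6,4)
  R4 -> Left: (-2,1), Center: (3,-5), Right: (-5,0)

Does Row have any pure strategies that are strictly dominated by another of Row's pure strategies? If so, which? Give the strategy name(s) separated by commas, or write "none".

Nothing dominates R1: R2 at Center (10>9); R3 at Left (-1>-4); R4 at Left (-1>-2).
R2: no other strategy beats it everywhere (R1 at Left (1>-1); R3 at Left (1>-4); R4 at Left (1>-2)).
R3: dominated, since R1 does at least as well everywhere (Left: -1>-4, Center: 10>0, Right: -5>-6).
R2 strictly dominates R4 — Left: 1>-2, Center: 9>3, Right: -3>-5.

R3, R4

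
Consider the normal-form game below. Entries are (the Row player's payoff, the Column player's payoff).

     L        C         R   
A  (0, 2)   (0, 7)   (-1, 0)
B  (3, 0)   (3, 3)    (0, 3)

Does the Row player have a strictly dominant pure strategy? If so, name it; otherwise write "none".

B vs A: L: 3>0, C: 3>0, R: 0>-1.
B strictly beats every other strategy against every opponent action, so it is strictly dominant.

B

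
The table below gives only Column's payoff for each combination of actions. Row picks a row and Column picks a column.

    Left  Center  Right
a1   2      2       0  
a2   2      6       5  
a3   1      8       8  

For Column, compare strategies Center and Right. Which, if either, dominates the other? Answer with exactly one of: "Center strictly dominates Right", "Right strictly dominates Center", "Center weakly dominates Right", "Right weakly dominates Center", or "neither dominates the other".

Compare Center to Right across each choice by Row: a1: 2>0, a2: 6>5, a3: 8=8.
Center is at least as good everywhere and strictly better somewhere (tied only at a3), so Center weakly but not strictly dominates Right.

Center weakly dominates Right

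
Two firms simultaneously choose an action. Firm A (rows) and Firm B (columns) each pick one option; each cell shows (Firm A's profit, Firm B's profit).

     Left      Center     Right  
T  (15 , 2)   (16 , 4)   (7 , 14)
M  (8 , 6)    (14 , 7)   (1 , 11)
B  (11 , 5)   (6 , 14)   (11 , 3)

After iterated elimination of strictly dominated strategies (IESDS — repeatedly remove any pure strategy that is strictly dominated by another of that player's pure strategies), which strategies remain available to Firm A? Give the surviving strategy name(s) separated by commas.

Firm A's strategy M is strictly dominated by T (Left: 15>8, Center: 16>14, Right: 7>1) and is removed.
Firm B's strategy Left is strictly dominated by Center (T: 4>2, B: 14>5) and is removed.
Among the remaining strategies, none is strictly dominated by another pure strategy of the same player, so the elimination stops.
Surviving strategies — Firm A: {T, B}; Firm B: {Center, Right}.

T, B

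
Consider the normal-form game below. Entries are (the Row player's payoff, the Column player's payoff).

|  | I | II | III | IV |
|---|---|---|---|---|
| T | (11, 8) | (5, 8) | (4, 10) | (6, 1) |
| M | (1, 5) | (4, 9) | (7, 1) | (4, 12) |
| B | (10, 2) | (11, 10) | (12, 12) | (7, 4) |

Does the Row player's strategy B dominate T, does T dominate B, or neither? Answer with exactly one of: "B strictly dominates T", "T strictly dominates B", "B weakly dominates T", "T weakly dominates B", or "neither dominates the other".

B's payoffs vs T's, by the Column player's action — I: 10<11, II: 11>5, III: 12>4, IV: 7>6.
B does better at II, III, IV but worse at I; neither strategy dominates the other.

neither dominates the other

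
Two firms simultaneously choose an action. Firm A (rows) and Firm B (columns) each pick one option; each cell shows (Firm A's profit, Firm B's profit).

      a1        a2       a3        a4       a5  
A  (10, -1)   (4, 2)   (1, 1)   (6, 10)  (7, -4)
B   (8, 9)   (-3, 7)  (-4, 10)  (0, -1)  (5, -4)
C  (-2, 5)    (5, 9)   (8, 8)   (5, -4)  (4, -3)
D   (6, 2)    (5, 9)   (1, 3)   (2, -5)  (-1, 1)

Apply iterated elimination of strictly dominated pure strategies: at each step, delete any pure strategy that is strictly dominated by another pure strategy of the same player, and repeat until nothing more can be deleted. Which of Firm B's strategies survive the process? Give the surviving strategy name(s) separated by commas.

a2, a4

Firm A's strategy B is strictly dominated by A (a1: 10>8, a2: 4>-3, a3: 1>-4, a4: 6>0, a5: 7>5) and is removed.
Column a1 is eliminated: a2 beats it against every remaining row (A: 2>-1, C: 9>5, D: 9>2).
Column a3 is eliminated: a2 beats it against every remaining row (A: 2>1, C: 9>8, D: 9>3).
Column a5 is eliminated: a2 beats it against every remaining row (A: 2>-4, C: 9>-3, D: 9>1).
Among the remaining strategies, none is strictly dominated by another pure strategy of the same player, so the elimination stops.
Surviving strategies — Firm A: {A, C, D}; Firm B: {a2, a4}.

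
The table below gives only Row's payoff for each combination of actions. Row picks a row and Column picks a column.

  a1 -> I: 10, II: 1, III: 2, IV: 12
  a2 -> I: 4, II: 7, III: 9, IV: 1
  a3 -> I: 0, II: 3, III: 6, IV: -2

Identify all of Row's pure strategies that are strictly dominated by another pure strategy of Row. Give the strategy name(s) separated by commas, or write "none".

a3

a1: no other strategy beats it everywhere (a2 at I (10>4); a3 at I (10>0)).
Nothing dominates a2: a1 at II (7>1); a3 at I (4>0).
a2 strictly dominates a3 — I: 4>0, II: 7>3, III: 9>6, IV: 1>-2.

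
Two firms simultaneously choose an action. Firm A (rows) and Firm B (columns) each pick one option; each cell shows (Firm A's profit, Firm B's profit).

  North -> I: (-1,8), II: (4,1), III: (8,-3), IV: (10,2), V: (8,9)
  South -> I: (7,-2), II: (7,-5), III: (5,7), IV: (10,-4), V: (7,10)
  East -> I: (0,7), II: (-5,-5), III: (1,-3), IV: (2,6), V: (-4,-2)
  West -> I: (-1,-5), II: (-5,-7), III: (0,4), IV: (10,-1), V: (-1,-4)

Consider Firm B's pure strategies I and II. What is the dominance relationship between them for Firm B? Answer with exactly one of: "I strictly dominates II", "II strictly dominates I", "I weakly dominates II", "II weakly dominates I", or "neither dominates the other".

I strictly dominates II

Compare I to II across each choice by Firm A: North: 8>1, South: -2>-5, East: 7>-5, West: -5>-7.
I gives a strictly higher payoff against each choice by Firm A, so I strictly dominates II.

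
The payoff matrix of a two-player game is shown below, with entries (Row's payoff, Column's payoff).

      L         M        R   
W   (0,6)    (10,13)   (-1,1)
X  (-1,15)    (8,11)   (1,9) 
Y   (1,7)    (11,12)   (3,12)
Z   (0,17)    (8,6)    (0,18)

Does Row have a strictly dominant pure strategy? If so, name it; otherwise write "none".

Y vs W: L: 1>0, M: 11>10, R: 3>-1.
Y vs X: L: 1>-1, M: 11>8, R: 3>1.
Y vs Z: L: 1>0, M: 11>8, R: 3>0.
Y strictly beats every other strategy against every opponent action, so it is strictly dominant.

Y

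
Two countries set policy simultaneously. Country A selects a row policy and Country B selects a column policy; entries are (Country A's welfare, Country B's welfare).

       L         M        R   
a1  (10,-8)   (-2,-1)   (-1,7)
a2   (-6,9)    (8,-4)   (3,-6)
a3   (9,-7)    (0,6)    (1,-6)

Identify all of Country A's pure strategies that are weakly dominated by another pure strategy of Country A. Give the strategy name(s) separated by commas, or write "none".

a1 is not dominated — it holds its own against a2 at L (10>-6); a3 at L (10>9).
a2: no other strategy beats it everywhere (a1 at M (8>-2); a3 at M (8>0)).
Nothing dominates a3: a1 at M (0>-2); a2 at L (9>-6).

none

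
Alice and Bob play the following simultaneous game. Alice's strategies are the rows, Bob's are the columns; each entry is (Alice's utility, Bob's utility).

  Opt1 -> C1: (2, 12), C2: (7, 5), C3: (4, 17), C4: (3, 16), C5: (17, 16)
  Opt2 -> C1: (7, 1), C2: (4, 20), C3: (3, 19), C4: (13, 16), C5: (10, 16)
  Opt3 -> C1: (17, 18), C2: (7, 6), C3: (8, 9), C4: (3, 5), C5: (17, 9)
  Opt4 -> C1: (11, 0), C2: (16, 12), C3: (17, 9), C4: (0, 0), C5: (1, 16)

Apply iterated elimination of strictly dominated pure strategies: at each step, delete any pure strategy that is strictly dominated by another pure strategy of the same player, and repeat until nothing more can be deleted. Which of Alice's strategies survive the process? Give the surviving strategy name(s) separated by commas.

Opt1, Opt3, Opt4

For Bob, C3 strictly dominates C4 on the remaining rows (Opt1: 17>16, Opt2: 19>16, Opt3: 9>5, Opt4: 9>0); eliminate C4.
Row Opt2 is eliminated: Opt3 beats it against every remaining column (C1: 17>7, C2: 7>4, C3: 8>3, C5: 17>10).
Bob's strategy C2 is strictly dominated by C5 (Opt1: 16>5, Opt3: 9>6, Opt4: 16>12) and is removed.
Among the remaining strategies, none is strictly dominated by another pure strategy of the same player, so the elimination stops.
Surviving strategies — Alice: {Opt1, Opt3, Opt4}; Bob: {C1, C3, C5}.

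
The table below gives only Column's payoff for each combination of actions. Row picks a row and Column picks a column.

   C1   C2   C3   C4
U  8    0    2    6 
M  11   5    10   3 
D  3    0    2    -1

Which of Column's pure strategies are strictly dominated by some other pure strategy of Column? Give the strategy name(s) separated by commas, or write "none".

C1: no other strategy beats it everywhere (C2 at U (8>0); C3 at U (8>2); C4 at U (8>6)).
C1 strictly dominates C2 — U: 8>0, M: 11>5, D: 3>0.
C1 strictly dominates C3 — U: 8>2, M: 11>10, D: 3>2.
C4: dominated, since C1 does at least as well everywhere (U: 8>6, M: 11>3, D: 3>-1).

C2, C3, C4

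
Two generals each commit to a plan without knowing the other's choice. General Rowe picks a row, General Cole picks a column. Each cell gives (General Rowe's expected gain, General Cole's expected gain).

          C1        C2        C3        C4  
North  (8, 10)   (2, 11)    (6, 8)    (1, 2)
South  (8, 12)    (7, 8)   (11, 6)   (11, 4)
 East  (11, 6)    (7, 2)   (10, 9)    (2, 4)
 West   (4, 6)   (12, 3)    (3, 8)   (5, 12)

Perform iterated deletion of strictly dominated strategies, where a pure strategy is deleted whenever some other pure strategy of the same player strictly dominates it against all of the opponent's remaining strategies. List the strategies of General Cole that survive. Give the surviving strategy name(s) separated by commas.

C1, C3

Row North is eliminated: East beats it against every remaining column (C1: 11>8, C2: 7>2, C3: 10>6, C4: 2>1).
Column C2 is eliminated: C1 beats it against every remaining row (South: 12>8, East: 6>2, West: 6>3).
General Rowe's strategy West is strictly dominated by South (C1: 8>4, C3: 11>3, C4: 11>5) and is removed.
Column C4 is eliminated: C1 beats it against every remaining row (South: 12>4, East: 6>4).
Among the remaining strategies, none is strictly dominated by another pure strategy of the same player, so the elimination stops.
Surviving strategies — General Rowe: {South, East}; General Cole: {C1, C3}.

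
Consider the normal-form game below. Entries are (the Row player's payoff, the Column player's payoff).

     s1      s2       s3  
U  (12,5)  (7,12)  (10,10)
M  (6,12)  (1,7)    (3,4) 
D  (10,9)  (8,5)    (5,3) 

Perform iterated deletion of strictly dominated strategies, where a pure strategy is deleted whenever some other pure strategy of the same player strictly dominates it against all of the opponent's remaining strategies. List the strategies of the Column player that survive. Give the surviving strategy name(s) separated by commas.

Row M is eliminated: U beats it against every remaining column (s1: 12>6, s2: 7>1, s3: 10>3).
Column s3 is eliminated: s2 beats it against every remaining row (U: 12>10, D: 5>3).
Among the remaining strategies, none is strictly dominated by another pure strategy of the same player, so the elimination stops.
Surviving strategies — the Row player: {U, D}; the Column player: {s1, s2}.

s1, s2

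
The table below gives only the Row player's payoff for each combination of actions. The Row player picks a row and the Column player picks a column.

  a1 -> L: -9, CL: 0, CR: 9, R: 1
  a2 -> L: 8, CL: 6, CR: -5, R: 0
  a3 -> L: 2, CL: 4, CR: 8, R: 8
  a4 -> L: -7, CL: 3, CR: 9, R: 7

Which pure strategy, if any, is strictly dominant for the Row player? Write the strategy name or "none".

a1 fails to dominate a2 at L (-9<8).
a2 fails to dominate a1 at CR (-5<9).
a3 fails to dominate a1 at CR (8<9).
a4 fails to dominate a1 at CR (9=9).
No single strategy dominates all the others.

none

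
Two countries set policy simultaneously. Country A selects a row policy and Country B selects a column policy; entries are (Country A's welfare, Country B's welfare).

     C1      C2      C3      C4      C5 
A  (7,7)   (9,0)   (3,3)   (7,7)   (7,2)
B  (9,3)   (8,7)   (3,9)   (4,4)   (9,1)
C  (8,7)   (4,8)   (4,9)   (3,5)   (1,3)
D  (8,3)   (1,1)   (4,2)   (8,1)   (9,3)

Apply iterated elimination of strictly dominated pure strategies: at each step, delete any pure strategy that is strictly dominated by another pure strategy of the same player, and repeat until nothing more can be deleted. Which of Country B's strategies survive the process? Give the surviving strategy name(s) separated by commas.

Country B's strategy C2 is strictly dominated by C3 (A: 3>0, B: 9>7, C: 9>8, D: 2>1) and is removed.
Country A's strategy A is strictly dominated by D (C1: 8>7, C3: 4>3, C4: 8>7, C5: 9>7) and is removed.
For Country B, C3 strictly dominates C4 on the remaining rows (B: 9>4, C: 9>5, D: 2>1); eliminate C4.
Among the remaining strategies, none is strictly dominated by another pure strategy of the same player, so the elimination stops.
Surviving strategies — Country A: {B, C, D}; Country B: {C1, C3, C5}.

C1, C3, C5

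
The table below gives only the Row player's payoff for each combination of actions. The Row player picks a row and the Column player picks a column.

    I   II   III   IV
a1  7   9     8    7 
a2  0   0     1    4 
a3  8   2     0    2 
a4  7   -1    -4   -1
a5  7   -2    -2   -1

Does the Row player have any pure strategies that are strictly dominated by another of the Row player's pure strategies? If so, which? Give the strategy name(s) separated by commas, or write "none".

a1: no other strategy beats it everywhere (a2 at I (7>0); a3 at II (9>2); a4 at I (7=7); a5 at I (7=7)).
a1 strictly dominates a2 — I: 7>0, II: 9>0, III: 8>1, IV: 7>4.
a3: no other strategy beats it everywhere (a1 at I (8>7); a2 at I (8>0); a4 at I (8>7); a5 at I (8>7)).
a3 strictly dominates a4 — I: 8>7, II: 2>-1, III: 0>-4, IV: 2>-1.
a3 strictly dominates a5 — I: 8>7, II: 2>-2, III: 0>-2, IV: 2>-1.

a2, a4, a5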